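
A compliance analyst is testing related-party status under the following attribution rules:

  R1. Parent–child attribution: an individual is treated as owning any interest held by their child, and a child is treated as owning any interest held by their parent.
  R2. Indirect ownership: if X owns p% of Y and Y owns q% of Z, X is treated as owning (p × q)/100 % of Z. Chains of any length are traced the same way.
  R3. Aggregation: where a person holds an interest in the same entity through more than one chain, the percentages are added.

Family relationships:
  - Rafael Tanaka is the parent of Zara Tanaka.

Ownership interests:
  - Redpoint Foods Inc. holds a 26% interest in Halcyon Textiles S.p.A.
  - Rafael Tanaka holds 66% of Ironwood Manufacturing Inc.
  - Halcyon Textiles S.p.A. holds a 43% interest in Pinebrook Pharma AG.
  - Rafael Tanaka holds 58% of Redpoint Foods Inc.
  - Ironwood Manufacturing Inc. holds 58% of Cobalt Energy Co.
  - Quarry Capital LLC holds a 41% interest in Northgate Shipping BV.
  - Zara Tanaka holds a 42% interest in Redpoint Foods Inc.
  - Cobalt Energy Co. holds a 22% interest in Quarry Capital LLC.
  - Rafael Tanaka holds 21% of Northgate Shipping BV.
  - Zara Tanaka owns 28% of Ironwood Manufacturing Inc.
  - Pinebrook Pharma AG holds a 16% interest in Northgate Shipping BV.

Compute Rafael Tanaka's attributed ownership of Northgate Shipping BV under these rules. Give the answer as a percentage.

27.706504%

By parent–child attribution (R1), Rafael Tanaka is treated as also owning Zara Tanaka's interest in Redpoint Foods Inc, giving 58% + 42% = 100%.
By parent–child attribution (R1), Rafael Tanaka is treated as also owning Zara Tanaka's interest in Ironwood Manufacturing Inc, giving 66% + 28% = 94%.
Chain via Redpoint Foods Inc. → Halcyon Textiles S.p.A. → Pinebrook Pharma AG (R2): 100% × 26% × 43% × 16% = 1.7888% of Northgate Shipping BV.
Chain via Ironwood Manufacturing Inc. → Cobalt Energy Co. → Quarry Capital LLC (R2): 94% × 58% × 22% × 41% = 4.917704% of Northgate Shipping BV.
Direct interest in Northgate Shipping BV: 21%.
Aggregating (R3): 1.7888% + 4.917704% + 21% = 27.706504%.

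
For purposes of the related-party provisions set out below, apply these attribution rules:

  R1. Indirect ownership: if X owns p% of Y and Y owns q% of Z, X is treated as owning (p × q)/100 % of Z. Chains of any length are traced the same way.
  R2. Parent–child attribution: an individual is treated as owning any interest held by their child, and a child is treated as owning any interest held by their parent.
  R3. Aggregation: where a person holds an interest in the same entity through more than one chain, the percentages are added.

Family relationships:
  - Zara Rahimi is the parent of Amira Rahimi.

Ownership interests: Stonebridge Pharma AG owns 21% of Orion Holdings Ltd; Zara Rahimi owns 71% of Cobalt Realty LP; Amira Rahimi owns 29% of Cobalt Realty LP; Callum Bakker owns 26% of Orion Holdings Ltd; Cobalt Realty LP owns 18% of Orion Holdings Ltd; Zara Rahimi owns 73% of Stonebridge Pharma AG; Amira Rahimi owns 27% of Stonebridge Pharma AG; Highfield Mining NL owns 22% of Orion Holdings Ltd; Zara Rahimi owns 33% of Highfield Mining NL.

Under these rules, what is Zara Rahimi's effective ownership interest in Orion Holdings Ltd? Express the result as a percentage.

By parent–child attribution (R2), Zara Rahimi is treated as also owning Amira Rahimi's interest in Cobalt Realty LP, giving 71% + 29% = 100%.
By parent–child attribution (R2), Zara Rahimi is treated as also owning Amira Rahimi's interest in Stonebridge Pharma AG, giving 73% + 27% = 100%.
Chain via Cobalt Realty LP (R1): 100% × 18% = 18% of Orion Holdings Ltd.
Chain via Highfield Mining NL (R1): 33% × 22% = 7.26% of Orion Holdings Ltd.
Chain via Stonebridge Pharma AG (R1): 100% × 21% = 21% of Orion Holdings Ltd.
Aggregating (R3): 18% + 7.26% + 21% = 46.26%.

46.26%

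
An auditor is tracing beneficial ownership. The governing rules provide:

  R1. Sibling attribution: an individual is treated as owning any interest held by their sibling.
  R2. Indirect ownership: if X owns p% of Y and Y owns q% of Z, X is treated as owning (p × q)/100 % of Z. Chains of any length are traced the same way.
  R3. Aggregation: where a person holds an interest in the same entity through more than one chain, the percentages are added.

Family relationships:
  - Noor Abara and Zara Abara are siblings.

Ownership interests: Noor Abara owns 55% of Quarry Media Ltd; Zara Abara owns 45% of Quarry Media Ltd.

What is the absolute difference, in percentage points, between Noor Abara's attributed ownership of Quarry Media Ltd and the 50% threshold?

50

By sibling attribution (R1), Noor Abara is treated as also owning Zara Abara's interest in Quarry Media Ltd, giving 55% + 45% = 100%.
Direct interest in Quarry Media Ltd: 100%.
100% exceeds the 50% threshold by 50 percentage points.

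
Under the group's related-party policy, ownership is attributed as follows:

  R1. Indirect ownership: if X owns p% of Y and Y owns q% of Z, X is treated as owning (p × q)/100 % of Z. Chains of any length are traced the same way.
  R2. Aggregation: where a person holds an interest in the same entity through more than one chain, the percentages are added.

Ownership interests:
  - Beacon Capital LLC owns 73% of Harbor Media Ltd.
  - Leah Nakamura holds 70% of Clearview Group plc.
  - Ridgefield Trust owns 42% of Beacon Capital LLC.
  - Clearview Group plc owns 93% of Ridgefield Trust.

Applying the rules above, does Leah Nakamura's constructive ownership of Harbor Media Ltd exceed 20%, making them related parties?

Chain via Clearview Group plc → Ridgefield Trust → Beacon Capital LLC (R1): 70% × 93% × 42% × 73% = 19.95966% of Harbor Media Ltd.
19.95966% does not exceed the 20% threshold, so Leah is not a related party to Harbor Media Ltd.

No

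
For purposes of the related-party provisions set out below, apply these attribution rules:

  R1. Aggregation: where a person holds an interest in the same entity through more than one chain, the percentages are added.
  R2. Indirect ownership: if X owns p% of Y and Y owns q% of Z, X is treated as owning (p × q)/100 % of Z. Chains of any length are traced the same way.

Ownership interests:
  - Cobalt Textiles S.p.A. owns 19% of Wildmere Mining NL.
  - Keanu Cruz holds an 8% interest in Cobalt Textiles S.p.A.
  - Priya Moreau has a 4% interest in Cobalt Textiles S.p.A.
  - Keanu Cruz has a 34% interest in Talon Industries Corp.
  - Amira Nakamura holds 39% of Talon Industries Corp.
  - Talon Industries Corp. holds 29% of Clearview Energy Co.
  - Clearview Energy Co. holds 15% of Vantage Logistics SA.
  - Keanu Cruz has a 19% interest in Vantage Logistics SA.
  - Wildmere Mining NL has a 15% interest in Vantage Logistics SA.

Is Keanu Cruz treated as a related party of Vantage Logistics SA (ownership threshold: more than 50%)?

Chain via Cobalt Textiles S.p.A. → Wildmere Mining NL (R2): 8% × 19% × 15% = 0.228% of Vantage Logistics SA.
Chain via Talon Industries Corp. → Clearview Energy Co. (R2): 34% × 29% × 15% = 1.479% of Vantage Logistics SA.
Direct interest in Vantage Logistics SA: 19%.
Aggregating (R1): 0.228% + 1.479% + 19% = 20.707%.
20.707% does not exceed the 50% threshold, so Keanu is not a related party to Vantage Logistics SA.

No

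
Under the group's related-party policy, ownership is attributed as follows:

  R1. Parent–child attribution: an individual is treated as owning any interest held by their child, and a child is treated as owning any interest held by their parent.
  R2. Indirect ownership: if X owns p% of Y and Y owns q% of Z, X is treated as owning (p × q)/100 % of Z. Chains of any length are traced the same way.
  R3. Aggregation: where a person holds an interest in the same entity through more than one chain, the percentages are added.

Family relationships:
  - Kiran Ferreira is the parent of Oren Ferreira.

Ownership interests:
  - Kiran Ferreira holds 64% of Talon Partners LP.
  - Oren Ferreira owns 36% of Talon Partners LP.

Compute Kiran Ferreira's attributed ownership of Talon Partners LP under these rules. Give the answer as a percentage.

100%

By parent–child attribution (R1), Kiran Ferreira is treated as also owning Oren Ferreira's interest in Talon Partners LP, giving 64% + 36% = 100%.
Direct interest in Talon Partners LP: 100%.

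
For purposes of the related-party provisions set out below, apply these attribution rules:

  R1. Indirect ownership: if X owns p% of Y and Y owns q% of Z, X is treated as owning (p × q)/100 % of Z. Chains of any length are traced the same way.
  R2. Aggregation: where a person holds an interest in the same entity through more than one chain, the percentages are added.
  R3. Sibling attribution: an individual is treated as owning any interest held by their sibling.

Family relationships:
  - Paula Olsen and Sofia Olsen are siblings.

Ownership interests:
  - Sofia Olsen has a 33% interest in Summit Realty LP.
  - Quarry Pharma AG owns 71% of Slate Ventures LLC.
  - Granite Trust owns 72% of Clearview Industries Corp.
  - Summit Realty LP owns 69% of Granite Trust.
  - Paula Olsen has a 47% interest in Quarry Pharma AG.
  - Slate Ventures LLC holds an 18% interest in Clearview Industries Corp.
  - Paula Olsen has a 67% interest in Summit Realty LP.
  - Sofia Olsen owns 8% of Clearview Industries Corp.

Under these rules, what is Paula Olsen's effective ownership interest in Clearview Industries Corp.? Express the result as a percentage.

63.6866%

By sibling attribution (R3), Paula Olsen is treated as also owning Sofia Olsen's interest in Summit Realty LP, giving 67% + 33% = 100%.
By sibling attribution (R3), Paula Olsen is treated as owning Sofia Olsen's 8% interest in Clearview Industries Corp.
Chain via Summit Realty LP → Granite Trust (R1): 100% × 69% × 72% = 49.68% of Clearview Industries Corp.
Chain via Quarry Pharma AG → Slate Ventures LLC (R1): 47% × 71% × 18% = 6.0066% of Clearview Industries Corp.
Direct interest in Clearview Industries Corp: 8%.
Aggregating (R2): 49.68% + 6.0066% + 8% = 63.6866%.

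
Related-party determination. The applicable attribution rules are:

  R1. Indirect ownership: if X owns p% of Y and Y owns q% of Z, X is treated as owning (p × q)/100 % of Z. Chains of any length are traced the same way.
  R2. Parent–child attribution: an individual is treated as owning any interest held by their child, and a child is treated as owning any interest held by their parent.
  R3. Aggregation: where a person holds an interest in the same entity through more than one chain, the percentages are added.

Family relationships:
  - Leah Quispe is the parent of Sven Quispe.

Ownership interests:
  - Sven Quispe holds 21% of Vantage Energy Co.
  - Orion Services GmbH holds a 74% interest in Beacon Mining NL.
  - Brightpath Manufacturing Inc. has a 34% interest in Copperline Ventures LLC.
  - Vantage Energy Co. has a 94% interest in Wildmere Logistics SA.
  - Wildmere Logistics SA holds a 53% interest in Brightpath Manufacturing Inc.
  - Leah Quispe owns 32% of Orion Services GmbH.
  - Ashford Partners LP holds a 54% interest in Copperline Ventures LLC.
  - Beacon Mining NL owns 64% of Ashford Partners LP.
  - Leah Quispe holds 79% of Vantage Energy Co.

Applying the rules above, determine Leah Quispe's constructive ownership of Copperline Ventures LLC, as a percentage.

By parent–child attribution (R2), Leah Quispe is treated as also owning Sven Quispe's interest in Vantage Energy Co, giving 79% + 21% = 100%.
Chain via Orion Services GmbH → Beacon Mining NL → Ashford Partners LP (R1): 32% × 74% × 64% × 54% = 8.183808% of Copperline Ventures LLC.
Chain via Vantage Energy Co. → Wildmere Logistics SA → Brightpath Manufacturing Inc. (R1): 100% × 94% × 53% × 34% = 16.9388% of Copperline Ventures LLC.
Aggregating (R3): 8.183808% + 16.9388% = 25.122608%.

25.122608%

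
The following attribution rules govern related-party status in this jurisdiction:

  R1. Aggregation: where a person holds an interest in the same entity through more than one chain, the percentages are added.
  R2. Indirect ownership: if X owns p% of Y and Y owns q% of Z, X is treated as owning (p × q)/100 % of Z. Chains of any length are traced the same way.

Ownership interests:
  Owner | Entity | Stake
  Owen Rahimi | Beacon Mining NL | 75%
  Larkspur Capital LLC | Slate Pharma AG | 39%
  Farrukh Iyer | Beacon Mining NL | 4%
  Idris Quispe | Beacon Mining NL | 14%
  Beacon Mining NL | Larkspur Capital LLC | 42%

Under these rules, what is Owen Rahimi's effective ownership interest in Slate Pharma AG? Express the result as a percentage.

12.285%

Chain via Beacon Mining NL → Larkspur Capital LLC (R2): 75% × 42% × 39% = 12.285% of Slate Pharma AG.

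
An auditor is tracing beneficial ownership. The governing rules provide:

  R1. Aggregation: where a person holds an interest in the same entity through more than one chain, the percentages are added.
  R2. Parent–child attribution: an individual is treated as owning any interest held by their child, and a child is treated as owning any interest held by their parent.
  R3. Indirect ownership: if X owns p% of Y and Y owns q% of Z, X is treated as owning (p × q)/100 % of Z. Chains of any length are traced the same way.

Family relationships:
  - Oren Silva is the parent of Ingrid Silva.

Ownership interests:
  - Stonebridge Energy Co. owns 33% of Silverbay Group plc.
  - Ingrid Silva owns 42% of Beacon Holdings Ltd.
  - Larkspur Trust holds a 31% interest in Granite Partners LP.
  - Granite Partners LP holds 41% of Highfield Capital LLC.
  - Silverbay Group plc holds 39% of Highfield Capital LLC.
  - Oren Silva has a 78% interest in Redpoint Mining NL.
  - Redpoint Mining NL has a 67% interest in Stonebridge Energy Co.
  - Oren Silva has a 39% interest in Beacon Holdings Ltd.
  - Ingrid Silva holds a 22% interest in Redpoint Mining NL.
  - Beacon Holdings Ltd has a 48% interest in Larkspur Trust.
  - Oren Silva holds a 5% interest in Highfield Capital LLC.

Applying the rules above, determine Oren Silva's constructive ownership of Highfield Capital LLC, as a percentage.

18.564548%

By parent–child attribution (R2), Oren Silva is treated as also owning Ingrid Silva's interest in Beacon Holdings Ltd, giving 39% + 42% = 81%.
By parent–child attribution (R2), Oren Silva is treated as also owning Ingrid Silva's interest in Redpoint Mining NL, giving 78% + 22% = 100%.
Chain via Beacon Holdings Ltd → Larkspur Trust → Granite Partners LP (R3): 81% × 48% × 31% × 41% = 4.941648% of Highfield Capital LLC.
Chain via Redpoint Mining NL → Stonebridge Energy Co. → Silverbay Group plc (R3): 100% × 67% × 33% × 39% = 8.6229% of Highfield Capital LLC.
Direct interest in Highfield Capital LLC: 5%.
Aggregating (R1): 4.941648% + 8.6229% + 5% = 18.564548%.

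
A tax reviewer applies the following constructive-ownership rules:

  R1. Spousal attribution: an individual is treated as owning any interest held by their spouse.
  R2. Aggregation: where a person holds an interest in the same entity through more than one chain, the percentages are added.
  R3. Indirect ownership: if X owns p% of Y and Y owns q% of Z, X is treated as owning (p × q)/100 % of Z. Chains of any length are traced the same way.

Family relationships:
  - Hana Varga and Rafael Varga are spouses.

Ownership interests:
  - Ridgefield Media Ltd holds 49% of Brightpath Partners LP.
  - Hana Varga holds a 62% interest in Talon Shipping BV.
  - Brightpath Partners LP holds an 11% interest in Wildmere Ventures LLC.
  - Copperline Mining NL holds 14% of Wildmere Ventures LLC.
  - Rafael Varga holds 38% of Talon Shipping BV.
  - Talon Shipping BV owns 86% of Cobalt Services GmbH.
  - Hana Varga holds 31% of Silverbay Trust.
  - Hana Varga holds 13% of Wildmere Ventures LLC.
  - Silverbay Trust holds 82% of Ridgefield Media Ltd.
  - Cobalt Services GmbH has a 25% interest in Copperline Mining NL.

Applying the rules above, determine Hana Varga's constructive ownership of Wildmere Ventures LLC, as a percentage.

By spousal attribution (R1), Hana Varga is treated as also owning Rafael Varga's interest in Talon Shipping BV, giving 62% + 38% = 100%.
Chain via Talon Shipping BV → Cobalt Services GmbH → Copperline Mining NL (R3): 100% × 86% × 25% × 14% = 3.01% of Wildmere Ventures LLC.
Chain via Silverbay Trust → Ridgefield Media Ltd → Brightpath Partners LP (R3): 31% × 82% × 49% × 11% = 1.370138% of Wildmere Ventures LLC.
Direct interest in Wildmere Ventures LLC: 13%.
Aggregating (R2): 3.01% + 1.370138% + 13% = 17.380138%.

17.380138%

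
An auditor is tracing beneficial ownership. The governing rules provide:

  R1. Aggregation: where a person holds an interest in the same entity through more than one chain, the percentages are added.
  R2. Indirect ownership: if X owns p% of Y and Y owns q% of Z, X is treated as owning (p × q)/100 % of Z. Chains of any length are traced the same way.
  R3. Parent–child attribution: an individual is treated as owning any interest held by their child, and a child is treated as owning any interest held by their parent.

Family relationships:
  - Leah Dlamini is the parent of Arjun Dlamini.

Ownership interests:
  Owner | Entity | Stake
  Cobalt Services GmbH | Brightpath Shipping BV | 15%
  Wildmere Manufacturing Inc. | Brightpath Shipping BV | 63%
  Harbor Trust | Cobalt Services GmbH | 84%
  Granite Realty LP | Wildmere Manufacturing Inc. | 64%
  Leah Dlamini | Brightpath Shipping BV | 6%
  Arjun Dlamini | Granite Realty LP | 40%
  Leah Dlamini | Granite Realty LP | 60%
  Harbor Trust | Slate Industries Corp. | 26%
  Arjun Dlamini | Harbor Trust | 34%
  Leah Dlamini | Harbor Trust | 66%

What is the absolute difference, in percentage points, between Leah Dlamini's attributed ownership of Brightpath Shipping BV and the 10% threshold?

By parent–child attribution (R3), Leah Dlamini is treated as also owning Arjun Dlamini's interest in Granite Realty LP, giving 60% + 40% = 100%.
By parent–child attribution (R3), Leah Dlamini is treated as also owning Arjun Dlamini's interest in Harbor Trust, giving 66% + 34% = 100%.
Chain via Granite Realty LP → Wildmere Manufacturing Inc. (R2): 100% × 64% × 63% = 40.32% of Brightpath Shipping BV.
Chain via Harbor Trust → Cobalt Services GmbH (R2): 100% × 84% × 15% = 12.6% of Brightpath Shipping BV.
Direct interest in Brightpath Shipping BV: 6%.
Aggregating (R1): 40.32% + 12.6% + 6% = 58.92%.
58.92% exceeds the 10% threshold by 48.92 percentage points.

48.92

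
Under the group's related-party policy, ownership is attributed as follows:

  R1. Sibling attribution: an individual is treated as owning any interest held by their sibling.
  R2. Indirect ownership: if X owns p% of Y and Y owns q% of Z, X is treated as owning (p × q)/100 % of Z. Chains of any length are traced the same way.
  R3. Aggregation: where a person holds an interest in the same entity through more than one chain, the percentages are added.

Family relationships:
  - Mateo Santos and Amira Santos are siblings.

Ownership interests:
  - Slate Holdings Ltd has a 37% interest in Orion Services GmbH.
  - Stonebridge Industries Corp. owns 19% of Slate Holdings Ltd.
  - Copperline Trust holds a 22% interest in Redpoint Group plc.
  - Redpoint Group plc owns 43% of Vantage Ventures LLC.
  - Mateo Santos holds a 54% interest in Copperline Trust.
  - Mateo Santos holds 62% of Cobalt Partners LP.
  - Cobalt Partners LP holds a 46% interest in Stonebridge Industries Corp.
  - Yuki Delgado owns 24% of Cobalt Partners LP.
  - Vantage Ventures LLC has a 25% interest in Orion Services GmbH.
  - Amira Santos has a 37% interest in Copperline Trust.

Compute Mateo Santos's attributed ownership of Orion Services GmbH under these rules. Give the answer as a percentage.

By sibling attribution (R1), Mateo Santos is treated as also owning Amira Santos's interest in Copperline Trust, giving 54% + 37% = 91%.
Chain via Copperline Trust → Redpoint Group plc → Vantage Ventures LLC (R2): 91% × 22% × 43% × 25% = 2.15215% of Orion Services GmbH.
Chain via Cobalt Partners LP → Stonebridge Industries Corp. → Slate Holdings Ltd (R2): 62% × 46% × 19% × 37% = 2.004956% of Orion Services GmbH.
Aggregating (R3): 2.15215% + 2.004956% = 4.157106%.

4.157106%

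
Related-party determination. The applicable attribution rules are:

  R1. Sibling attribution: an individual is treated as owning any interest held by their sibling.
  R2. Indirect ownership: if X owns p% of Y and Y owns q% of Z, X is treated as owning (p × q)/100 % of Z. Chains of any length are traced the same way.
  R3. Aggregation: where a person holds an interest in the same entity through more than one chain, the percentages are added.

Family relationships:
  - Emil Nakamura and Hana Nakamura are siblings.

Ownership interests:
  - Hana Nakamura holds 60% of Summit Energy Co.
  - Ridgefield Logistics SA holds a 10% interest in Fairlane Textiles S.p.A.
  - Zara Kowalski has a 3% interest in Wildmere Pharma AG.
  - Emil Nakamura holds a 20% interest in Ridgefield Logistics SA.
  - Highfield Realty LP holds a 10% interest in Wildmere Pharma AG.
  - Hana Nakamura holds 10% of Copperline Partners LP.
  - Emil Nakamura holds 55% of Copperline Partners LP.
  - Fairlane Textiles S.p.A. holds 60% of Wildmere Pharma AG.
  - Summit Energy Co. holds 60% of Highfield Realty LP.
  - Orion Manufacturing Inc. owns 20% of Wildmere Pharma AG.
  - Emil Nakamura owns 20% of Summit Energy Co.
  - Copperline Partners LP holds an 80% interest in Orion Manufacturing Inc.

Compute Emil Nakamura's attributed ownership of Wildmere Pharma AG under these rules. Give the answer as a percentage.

16.4%

By sibling attribution (R1), Emil Nakamura is treated as also owning Hana Nakamura's interest in Summit Energy Co, giving 20% + 60% = 80%.
By sibling attribution (R1), Emil Nakamura is treated as also owning Hana Nakamura's interest in Copperline Partners LP, giving 55% + 10% = 65%.
Chain via Summit Energy Co. → Highfield Realty LP (R2): 80% × 60% × 10% = 4.8% of Wildmere Pharma AG.
Chain via Ridgefield Logistics SA → Fairlane Textiles S.p.A. (R2): 20% × 10% × 60% = 1.2% of Wildmere Pharma AG.
Chain via Copperline Partners LP → Orion Manufacturing Inc. (R2): 65% × 80% × 20% = 10.4% of Wildmere Pharma AG.
Aggregating (R3): 4.8% + 1.2% + 10.4% = 16.4%.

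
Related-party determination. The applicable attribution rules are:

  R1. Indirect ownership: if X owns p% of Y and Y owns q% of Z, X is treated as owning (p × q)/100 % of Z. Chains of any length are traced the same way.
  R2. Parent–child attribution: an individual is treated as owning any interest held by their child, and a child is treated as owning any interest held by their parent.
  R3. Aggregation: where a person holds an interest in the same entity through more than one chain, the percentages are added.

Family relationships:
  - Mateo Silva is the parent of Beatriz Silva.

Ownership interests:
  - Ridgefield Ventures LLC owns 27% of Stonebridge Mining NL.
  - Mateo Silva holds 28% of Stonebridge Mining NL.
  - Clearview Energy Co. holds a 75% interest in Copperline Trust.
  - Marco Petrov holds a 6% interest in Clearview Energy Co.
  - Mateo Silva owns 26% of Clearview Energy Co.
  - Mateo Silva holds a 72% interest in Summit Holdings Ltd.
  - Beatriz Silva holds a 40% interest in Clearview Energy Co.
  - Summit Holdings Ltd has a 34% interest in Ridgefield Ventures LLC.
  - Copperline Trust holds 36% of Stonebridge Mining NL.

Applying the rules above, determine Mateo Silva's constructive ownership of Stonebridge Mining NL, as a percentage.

By parent–child attribution (R2), Mateo Silva is treated as also owning Beatriz Silva's interest in Clearview Energy Co, giving 26% + 40% = 66%.
Chain via Summit Holdings Ltd → Ridgefield Ventures LLC (R1): 72% × 34% × 27% = 6.6096% of Stonebridge Mining NL.
Chain via Clearview Energy Co. → Copperline Trust (R1): 66% × 75% × 36% = 17.82% of Stonebridge Mining NL.
Direct interest in Stonebridge Mining NL: 28%.
Aggregating (R3): 6.6096% + 17.82% + 28% = 52.4296%.

52.4296%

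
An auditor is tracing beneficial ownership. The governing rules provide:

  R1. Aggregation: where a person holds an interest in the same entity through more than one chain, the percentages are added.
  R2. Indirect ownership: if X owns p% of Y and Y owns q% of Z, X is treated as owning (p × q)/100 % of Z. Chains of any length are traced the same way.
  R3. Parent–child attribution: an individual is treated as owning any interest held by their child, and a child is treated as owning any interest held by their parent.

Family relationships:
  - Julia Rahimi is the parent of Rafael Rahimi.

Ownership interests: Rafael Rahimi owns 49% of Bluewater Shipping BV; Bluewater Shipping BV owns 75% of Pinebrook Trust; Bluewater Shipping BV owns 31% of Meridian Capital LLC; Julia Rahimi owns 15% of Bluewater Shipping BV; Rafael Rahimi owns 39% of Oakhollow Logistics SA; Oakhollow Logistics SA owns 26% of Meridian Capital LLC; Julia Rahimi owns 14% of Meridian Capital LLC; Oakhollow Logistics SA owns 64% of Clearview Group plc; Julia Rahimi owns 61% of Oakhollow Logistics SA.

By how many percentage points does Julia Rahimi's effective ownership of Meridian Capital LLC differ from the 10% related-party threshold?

49.84

By parent–child attribution (R3), Julia Rahimi is treated as also owning Rafael Rahimi's interest in Bluewater Shipping BV, giving 15% + 49% = 64%.
By parent–child attribution (R3), Julia Rahimi is treated as also owning Rafael Rahimi's interest in Oakhollow Logistics SA, giving 61% + 39% = 100%.
Chain via Bluewater Shipping BV (R2): 64% × 31% = 19.84% of Meridian Capital LLC.
Chain via Oakhollow Logistics SA (R2): 100% × 26% = 26% of Meridian Capital LLC.
Direct interest in Meridian Capital LLC: 14%.
Aggregating (R1): 19.84% + 26% + 14% = 59.84%.
59.84% exceeds the 10% threshold by 49.84 percentage points.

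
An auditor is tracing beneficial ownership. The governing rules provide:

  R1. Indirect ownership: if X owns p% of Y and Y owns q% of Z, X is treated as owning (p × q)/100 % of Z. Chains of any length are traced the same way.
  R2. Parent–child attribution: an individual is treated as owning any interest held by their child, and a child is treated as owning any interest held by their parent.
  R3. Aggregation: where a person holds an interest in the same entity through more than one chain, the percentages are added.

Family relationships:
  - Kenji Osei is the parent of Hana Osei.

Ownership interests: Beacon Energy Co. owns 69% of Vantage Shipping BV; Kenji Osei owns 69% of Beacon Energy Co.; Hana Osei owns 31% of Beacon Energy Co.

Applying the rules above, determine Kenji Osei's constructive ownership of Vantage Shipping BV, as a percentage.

69%

By parent–child attribution (R2), Kenji Osei is treated as also owning Hana Osei's interest in Beacon Energy Co, giving 69% + 31% = 100%.
Chain via Beacon Energy Co. (R1): 100% × 69% = 69% of Vantage Shipping BV.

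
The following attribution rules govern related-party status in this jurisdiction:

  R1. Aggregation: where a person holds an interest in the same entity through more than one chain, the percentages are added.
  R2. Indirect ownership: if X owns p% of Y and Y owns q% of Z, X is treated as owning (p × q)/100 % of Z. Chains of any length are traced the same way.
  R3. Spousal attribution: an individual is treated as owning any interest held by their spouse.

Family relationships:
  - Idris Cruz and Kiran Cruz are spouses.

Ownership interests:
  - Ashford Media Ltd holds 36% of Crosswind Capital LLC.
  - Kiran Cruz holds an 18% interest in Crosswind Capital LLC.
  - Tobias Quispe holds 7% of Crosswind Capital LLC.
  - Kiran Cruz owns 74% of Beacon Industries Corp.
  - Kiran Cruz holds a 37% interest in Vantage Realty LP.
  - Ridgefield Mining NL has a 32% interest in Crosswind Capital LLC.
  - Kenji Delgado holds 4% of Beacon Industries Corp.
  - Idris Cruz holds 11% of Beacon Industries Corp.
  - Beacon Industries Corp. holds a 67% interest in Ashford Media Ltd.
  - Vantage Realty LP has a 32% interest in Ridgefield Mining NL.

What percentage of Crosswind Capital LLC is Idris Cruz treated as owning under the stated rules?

42.2908%

By spousal attribution (R3), Idris Cruz is treated as also owning Kiran Cruz's interest in Beacon Industries Corp, giving 11% + 74% = 85%.
By spousal attribution (R3), Idris Cruz is treated as owning Kiran Cruz's 37% interest in Vantage Realty LP.
By spousal attribution (R3), Idris Cruz is treated as owning Kiran Cruz's 18% interest in Crosswind Capital LLC.
Chain via Beacon Industries Corp. → Ashford Media Ltd (R2): 85% × 67% × 36% = 20.502% of Crosswind Capital LLC.
Chain via Vantage Realty LP → Ridgefield Mining NL (R2): 37% × 32% × 32% = 3.7888% of Crosswind Capital LLC.
Direct interest in Crosswind Capital LLC: 18%.
Aggregating (R1): 20.502% + 3.7888% + 18% = 42.2908%.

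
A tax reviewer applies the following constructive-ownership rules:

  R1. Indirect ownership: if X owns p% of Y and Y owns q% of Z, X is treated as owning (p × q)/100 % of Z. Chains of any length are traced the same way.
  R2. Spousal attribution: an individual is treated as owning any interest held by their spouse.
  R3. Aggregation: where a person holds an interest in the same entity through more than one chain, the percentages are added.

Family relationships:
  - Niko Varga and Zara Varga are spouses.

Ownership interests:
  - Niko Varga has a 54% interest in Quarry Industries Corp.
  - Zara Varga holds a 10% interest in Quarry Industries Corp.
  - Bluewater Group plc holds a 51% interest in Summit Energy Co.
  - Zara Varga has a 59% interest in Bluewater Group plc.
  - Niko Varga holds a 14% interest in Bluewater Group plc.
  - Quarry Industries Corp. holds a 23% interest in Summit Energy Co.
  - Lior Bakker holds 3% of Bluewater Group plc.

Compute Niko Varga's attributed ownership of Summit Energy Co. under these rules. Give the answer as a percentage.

By spousal attribution (R2), Niko Varga is treated as also owning Zara Varga's interest in Quarry Industries Corp, giving 54% + 10% = 64%.
By spousal attribution (R2), Niko Varga is treated as also owning Zara Varga's interest in Bluewater Group plc, giving 14% + 59% = 73%.
Chain via Quarry Industries Corp. (R1): 64% × 23% = 14.72% of Summit Energy Co.
Chain via Bluewater Group plc (R1): 73% × 51% = 37.23% of Summit Energy Co.
Aggregating (R3): 14.72% + 37.23% = 51.95%.

51.95%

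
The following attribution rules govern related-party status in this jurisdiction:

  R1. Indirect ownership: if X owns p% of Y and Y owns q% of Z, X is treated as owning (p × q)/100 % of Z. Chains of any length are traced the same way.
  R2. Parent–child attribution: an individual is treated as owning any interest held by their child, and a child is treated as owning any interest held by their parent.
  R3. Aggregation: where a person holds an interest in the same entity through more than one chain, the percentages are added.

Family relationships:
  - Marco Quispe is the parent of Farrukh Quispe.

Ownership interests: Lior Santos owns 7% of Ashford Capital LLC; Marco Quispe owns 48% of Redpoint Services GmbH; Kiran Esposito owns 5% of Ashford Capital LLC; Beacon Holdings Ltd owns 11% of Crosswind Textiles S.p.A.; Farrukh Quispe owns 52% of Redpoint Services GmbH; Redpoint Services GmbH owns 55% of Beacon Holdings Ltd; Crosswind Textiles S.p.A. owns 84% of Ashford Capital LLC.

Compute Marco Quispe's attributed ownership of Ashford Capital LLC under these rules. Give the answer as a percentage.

5.082%

By parent–child attribution (R2), Marco Quispe is treated as also owning Farrukh Quispe's interest in Redpoint Services GmbH, giving 48% + 52% = 100%.
Chain via Redpoint Services GmbH → Beacon Holdings Ltd → Crosswind Textiles S.p.A. (R1): 100% × 55% × 11% × 84% = 5.082% of Ashford Capital LLC.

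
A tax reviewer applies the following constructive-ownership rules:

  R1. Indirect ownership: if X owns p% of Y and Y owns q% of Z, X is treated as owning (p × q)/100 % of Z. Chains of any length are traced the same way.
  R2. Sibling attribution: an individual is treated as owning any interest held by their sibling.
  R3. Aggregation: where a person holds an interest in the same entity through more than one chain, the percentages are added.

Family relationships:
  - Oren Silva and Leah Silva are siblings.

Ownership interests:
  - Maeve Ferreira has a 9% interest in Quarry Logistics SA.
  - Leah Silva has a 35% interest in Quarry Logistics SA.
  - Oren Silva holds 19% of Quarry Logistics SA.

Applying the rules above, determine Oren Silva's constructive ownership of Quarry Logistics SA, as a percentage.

54%

By sibling attribution (R2), Oren Silva is treated as also owning Leah Silva's interest in Quarry Logistics SA, giving 19% + 35% = 54%.
Direct interest in Quarry Logistics SA: 54%.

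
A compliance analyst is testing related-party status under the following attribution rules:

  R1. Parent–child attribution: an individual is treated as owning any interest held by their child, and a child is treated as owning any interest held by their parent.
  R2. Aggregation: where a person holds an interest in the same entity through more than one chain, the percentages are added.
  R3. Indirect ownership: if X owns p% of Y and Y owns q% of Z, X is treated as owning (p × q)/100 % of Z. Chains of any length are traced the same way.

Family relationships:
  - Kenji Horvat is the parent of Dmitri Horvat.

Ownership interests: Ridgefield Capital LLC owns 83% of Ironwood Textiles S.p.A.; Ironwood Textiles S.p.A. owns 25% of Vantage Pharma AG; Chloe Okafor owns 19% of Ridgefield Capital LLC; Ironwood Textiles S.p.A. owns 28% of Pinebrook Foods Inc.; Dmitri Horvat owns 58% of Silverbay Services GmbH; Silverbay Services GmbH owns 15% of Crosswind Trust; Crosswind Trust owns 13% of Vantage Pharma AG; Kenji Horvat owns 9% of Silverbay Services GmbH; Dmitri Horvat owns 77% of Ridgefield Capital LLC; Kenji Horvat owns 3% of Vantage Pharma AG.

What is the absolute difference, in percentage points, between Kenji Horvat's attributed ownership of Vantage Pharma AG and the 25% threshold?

By parent–child attribution (R1), Kenji Horvat is treated as also owning Dmitri Horvat's interest in Silverbay Services GmbH, giving 9% + 58% = 67%.
By parent–child attribution (R1), Kenji Horvat is treated as owning Dmitri Horvat's 77% interest in Ridgefield Capital LLC.
Chain via Silverbay Services GmbH → Crosswind Trust (R3): 67% × 15% × 13% = 1.3065% of Vantage Pharma AG.
Direct interest in Vantage Pharma AG: 3%.
Chain via Ridgefield Capital LLC → Ironwood Textiles S.p.A. (R3): 77% × 83% × 25% = 15.9775% of Vantage Pharma AG.
Aggregating (R2): 1.3065% + 3% + 15.9775% = 20.284%.
20.284% falls short of the 25% threshold by 4.716 percentage points.

4.716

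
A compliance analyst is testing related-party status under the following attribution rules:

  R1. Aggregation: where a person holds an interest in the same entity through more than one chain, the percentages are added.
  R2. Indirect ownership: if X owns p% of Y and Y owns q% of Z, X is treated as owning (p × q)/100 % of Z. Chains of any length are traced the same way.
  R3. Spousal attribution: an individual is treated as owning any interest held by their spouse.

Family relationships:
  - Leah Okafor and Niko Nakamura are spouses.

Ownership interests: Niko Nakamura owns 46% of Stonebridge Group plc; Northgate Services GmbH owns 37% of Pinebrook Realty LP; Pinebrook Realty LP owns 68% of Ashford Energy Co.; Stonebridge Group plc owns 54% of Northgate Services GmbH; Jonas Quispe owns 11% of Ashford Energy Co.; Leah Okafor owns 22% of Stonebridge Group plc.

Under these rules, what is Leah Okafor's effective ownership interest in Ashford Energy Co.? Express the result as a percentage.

By spousal attribution (R3), Leah Okafor is treated as also owning Niko Nakamura's interest in Stonebridge Group plc, giving 22% + 46% = 68%.
Chain via Stonebridge Group plc → Northgate Services GmbH → Pinebrook Realty LP (R2): 68% × 54% × 37% × 68% = 9.238752% of Ashford Energy Co.

9.238752%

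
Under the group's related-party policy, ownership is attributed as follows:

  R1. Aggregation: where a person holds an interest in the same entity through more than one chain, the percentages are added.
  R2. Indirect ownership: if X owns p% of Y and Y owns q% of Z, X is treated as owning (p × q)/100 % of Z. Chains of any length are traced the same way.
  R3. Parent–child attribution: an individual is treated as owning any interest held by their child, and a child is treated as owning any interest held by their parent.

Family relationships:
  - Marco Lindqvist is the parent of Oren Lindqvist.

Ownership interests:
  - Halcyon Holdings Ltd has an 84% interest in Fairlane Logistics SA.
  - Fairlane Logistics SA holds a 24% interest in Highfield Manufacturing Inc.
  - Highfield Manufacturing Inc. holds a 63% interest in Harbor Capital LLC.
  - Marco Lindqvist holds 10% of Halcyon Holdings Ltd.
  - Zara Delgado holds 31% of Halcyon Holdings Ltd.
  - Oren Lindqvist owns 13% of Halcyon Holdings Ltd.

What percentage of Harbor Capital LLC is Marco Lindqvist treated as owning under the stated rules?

By parent–child attribution (R3), Marco Lindqvist is treated as also owning Oren Lindqvist's interest in Halcyon Holdings Ltd, giving 10% + 13% = 23%.
Chain via Halcyon Holdings Ltd → Fairlane Logistics SA → Highfield Manufacturing Inc. (R2): 23% × 84% × 24% × 63% = 2.921184% of Harbor Capital LLC.

2.921184%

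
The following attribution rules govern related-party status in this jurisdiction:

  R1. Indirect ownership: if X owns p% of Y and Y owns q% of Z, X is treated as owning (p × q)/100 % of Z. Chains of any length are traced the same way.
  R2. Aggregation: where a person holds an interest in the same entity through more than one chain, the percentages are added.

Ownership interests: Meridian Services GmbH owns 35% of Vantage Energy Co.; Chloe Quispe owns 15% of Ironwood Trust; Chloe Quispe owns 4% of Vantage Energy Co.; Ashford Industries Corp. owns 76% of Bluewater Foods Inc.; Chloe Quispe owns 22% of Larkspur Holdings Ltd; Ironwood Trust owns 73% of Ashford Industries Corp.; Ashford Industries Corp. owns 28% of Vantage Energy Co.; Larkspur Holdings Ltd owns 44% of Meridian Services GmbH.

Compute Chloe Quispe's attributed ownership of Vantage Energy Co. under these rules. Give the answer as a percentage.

Chain via Ironwood Trust → Ashford Industries Corp. (R1): 15% × 73% × 28% = 3.066% of Vantage Energy Co.
Chain via Larkspur Holdings Ltd → Meridian Services GmbH (R1): 22% × 44% × 35% = 3.388% of Vantage Energy Co.
Direct interest in Vantage Energy Co: 4%.
Aggregating (R2): 3.066% + 3.388% + 4% = 10.454%.

10.454%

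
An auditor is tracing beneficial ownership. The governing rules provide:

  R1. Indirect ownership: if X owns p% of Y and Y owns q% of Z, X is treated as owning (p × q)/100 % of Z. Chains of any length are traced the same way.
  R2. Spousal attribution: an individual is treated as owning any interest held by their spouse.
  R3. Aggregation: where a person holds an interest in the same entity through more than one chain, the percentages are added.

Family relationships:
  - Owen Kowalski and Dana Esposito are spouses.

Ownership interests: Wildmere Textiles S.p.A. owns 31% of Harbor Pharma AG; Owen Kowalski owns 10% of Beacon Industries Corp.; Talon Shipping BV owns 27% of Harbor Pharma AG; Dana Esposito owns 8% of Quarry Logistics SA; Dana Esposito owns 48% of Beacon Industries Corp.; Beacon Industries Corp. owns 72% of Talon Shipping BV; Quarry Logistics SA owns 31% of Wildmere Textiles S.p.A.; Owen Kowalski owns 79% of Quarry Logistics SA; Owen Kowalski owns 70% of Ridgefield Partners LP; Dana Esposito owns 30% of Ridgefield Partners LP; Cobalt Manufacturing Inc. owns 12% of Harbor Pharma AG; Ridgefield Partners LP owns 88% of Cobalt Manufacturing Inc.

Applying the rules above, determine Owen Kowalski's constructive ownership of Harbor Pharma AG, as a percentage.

By spousal attribution (R2), Owen Kowalski is treated as also owning Dana Esposito's interest in Beacon Industries Corp, giving 10% + 48% = 58%.
By spousal attribution (R2), Owen Kowalski is treated as also owning Dana Esposito's interest in Quarry Logistics SA, giving 79% + 8% = 87%.
By spousal attribution (R2), Owen Kowalski is treated as also owning Dana Esposito's interest in Ridgefield Partners LP, giving 70% + 30% = 100%.
Chain via Beacon Industries Corp. → Talon Shipping BV (R1): 58% × 72% × 27% = 11.2752% of Harbor Pharma AG.
Chain via Quarry Logistics SA → Wildmere Textiles S.p.A. (R1): 87% × 31% × 31% = 8.3607% of Harbor Pharma AG.
Chain via Ridgefield Partners LP → Cobalt Manufacturing Inc. (R1): 100% × 88% × 12% = 10.56% of Harbor Pharma AG.
Aggregating (R3): 11.2752% + 8.3607% + 10.56% = 30.1959%.

30.1959%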